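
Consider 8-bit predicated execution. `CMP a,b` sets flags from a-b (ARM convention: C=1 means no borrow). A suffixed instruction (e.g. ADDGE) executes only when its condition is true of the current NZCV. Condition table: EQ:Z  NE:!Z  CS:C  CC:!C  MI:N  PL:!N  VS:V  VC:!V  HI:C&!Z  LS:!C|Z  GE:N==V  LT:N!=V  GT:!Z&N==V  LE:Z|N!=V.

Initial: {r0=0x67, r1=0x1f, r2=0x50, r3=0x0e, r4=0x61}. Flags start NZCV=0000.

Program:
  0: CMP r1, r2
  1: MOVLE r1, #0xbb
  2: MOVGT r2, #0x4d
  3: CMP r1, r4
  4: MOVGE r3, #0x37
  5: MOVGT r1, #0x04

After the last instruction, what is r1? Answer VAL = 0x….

VAL = 0xbb

[0] flags=1000 → (cmp)
[1] flags=1000 LE?T → r1=0xbb
[2] flags=1000 GT?F → skip
[3] flags=0011 → (cmp)
[4] flags=0011 GE?F → skip
[5] flags=0011 GT?F → skip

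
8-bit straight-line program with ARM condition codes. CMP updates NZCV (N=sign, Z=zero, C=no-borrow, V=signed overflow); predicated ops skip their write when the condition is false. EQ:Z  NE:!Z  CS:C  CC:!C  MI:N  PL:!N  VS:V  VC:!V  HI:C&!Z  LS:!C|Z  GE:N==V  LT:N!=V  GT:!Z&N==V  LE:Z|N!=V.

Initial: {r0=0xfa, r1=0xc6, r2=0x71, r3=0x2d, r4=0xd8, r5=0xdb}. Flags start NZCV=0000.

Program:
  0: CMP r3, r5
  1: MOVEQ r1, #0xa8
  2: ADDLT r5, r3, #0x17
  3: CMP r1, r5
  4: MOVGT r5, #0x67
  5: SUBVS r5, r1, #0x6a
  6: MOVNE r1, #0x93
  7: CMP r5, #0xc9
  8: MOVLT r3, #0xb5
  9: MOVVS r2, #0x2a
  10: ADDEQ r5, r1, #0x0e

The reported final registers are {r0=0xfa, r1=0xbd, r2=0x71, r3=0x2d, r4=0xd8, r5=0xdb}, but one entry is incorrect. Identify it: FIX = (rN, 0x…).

0: ✓ CMP  NZCV=0000
1: · MOVEQ
2: · ADDLT
3: ✓ CMP  NZCV=1000
4: · MOVGT
5: · SUBVS
6: ✓ MOVNE  r1←0x93
7: ✓ CMP  NZCV=0010
8: · MOVLT
9: · MOVVS
10: · ADDEQ

FIX = (r1, 0x93)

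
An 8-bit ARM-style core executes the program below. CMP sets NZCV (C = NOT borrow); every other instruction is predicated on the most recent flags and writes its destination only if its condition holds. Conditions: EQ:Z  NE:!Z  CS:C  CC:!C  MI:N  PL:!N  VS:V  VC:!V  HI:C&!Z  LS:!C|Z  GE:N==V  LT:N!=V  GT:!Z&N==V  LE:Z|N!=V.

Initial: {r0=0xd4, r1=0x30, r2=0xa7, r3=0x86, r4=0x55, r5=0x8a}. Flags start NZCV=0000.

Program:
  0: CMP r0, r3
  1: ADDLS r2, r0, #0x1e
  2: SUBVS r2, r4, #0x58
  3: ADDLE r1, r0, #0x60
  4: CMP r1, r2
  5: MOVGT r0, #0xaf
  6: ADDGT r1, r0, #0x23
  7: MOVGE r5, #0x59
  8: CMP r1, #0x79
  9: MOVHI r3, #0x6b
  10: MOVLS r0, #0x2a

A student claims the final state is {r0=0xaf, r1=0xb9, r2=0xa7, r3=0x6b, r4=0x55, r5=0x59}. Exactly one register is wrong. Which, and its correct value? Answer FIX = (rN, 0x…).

0: ✓ CMP  NZCV=0010
1: · ADDLS
2: · SUBVS
3: · ADDLE
4: ✓ CMP  NZCV=1001
5: ✓ MOVGT  r0←0xaf
6: ✓ ADDGT  r1←0xd2
7: ✓ MOVGE  r5←0x59
8: ✓ CMP  NZCV=0011
9: ✓ MOVHI  r3←0x6b
10: · MOVLS

FIX = (r1, 0xd2)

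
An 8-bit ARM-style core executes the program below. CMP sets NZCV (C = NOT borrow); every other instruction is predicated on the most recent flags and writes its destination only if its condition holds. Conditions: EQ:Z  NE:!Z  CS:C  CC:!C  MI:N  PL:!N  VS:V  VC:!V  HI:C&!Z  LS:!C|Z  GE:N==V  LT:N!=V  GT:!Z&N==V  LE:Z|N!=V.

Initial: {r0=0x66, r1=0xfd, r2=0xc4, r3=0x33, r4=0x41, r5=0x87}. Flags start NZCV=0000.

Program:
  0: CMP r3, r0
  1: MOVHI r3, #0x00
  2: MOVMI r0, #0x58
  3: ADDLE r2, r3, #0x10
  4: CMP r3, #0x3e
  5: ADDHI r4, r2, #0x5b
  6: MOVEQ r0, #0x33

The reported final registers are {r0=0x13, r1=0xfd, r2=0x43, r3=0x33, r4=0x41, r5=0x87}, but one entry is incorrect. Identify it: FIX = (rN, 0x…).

FIX = (r0, 0x58)

0: ✓ CMP  NZCV=1000
1: · MOVHI
2: ✓ MOVMI  r0←0x58
3: ✓ ADDLE  r2←0x43
4: ✓ CMP  NZCV=1000
5: · ADDHI
6: · MOVEQ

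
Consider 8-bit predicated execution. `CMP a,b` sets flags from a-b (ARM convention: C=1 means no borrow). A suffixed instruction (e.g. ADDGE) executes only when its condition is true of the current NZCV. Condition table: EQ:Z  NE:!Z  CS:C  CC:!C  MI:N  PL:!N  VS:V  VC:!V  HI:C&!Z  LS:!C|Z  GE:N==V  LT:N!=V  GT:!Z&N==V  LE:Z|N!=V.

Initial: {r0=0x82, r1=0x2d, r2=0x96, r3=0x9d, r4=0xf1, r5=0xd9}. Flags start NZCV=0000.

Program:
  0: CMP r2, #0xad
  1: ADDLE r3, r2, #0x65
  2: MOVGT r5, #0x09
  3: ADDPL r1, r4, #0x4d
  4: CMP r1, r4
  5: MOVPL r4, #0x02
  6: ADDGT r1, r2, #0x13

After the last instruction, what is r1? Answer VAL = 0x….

VAL = 0xa9

0: ✓ CMP  NZCV=1000
1: ✓ ADDLE  r3←0xfb
2: · MOVGT
3: · ADDPL
4: ✓ CMP  NZCV=0000
5: ✓ MOVPL  r4←0x02
6: ✓ ADDGT  r1←0xa9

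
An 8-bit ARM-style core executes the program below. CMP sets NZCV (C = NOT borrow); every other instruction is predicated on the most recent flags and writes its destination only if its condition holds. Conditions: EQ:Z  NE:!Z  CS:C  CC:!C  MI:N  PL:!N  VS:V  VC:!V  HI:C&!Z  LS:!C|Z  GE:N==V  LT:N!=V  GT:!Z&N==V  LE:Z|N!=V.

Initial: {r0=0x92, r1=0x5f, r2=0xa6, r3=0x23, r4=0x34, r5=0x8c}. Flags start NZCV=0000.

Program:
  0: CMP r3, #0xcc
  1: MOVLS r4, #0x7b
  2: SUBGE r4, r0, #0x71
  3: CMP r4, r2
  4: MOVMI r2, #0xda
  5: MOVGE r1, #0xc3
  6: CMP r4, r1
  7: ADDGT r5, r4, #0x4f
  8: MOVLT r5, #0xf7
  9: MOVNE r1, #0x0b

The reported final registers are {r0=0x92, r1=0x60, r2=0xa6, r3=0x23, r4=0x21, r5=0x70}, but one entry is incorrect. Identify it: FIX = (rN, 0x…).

FIX = (r1, 0x0b)

0: ✓ CMP  NZCV=0000
1: ✓ MOVLS  r4←0x7b
2: ✓ SUBGE  r4←0x21
3: ✓ CMP  NZCV=0000
4: · MOVMI
5: ✓ MOVGE  r1←0xc3
6: ✓ CMP  NZCV=0000
7: ✓ ADDGT  r5←0x70
8: · MOVLT
9: ✓ MOVNE  r1←0x0b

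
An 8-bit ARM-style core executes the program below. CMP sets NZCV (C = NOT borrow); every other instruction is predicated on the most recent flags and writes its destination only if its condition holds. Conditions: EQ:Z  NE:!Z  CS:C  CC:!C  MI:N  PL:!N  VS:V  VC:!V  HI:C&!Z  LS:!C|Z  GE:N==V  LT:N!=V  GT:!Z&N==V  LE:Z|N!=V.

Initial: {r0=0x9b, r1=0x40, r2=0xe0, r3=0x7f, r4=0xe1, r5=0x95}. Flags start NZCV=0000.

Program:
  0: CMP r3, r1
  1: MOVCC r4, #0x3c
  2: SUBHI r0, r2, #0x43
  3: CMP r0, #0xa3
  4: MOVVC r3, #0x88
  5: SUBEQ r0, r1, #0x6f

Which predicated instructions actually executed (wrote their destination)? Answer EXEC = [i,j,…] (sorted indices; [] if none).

0: ✓ CMP  NZCV=0010
1: · MOVCC
2: ✓ SUBHI  r0←0x9d
3: ✓ CMP  NZCV=1000
4: ✓ MOVVC  r3←0x88
5: · SUBEQ

EXEC = [2,4]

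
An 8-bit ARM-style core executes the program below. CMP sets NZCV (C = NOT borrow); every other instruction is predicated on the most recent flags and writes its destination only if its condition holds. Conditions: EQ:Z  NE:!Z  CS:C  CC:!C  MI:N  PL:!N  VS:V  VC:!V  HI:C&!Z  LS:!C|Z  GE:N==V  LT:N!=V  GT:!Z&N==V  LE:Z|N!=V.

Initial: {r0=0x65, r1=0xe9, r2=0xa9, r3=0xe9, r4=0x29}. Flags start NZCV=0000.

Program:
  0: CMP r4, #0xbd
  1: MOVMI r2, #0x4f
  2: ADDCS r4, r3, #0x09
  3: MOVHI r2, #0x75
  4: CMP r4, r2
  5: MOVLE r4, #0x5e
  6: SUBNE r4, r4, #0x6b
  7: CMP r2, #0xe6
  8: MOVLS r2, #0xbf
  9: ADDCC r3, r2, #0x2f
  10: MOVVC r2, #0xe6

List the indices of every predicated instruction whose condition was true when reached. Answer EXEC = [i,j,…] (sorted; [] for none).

0: ✓ CMP  NZCV=0000
1: · MOVMI
2: · ADDCS
3: · MOVHI
4: ✓ CMP  NZCV=1001
5: · MOVLE
6: ✓ SUBNE  r4←0xbe
7: ✓ CMP  NZCV=1000
8: ✓ MOVLS  r2←0xbf
9: ✓ ADDCC  r3←0xee
10: ✓ MOVVC  r2←0xe6

EXEC = [6,8,9,10]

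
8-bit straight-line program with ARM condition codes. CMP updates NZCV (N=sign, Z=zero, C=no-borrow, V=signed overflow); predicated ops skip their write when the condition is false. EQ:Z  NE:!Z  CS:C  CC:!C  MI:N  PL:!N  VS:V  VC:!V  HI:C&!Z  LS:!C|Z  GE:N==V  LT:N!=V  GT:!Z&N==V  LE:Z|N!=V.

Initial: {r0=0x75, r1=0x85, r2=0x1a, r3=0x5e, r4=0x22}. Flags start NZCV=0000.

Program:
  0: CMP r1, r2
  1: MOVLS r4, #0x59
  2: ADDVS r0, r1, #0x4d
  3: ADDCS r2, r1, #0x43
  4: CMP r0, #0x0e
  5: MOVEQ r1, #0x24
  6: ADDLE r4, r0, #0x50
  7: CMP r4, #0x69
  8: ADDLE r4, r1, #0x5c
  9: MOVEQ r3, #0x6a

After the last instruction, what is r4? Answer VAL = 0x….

VAL = 0xe1

[0] flags=0011 → (cmp)
[1] flags=0011 LS?F → skip
[2] flags=0011 VS?T → r0=0xd2
[3] flags=0011 CS?T → r2=0xc8
[4] flags=1010 → (cmp)
[5] flags=1010 EQ?F → skip
[6] flags=1010 LE?T → r4=0x22
[7] flags=1000 → (cmp)
[8] flags=1000 LE?T → r4=0xe1
[9] flags=1000 EQ?F → skip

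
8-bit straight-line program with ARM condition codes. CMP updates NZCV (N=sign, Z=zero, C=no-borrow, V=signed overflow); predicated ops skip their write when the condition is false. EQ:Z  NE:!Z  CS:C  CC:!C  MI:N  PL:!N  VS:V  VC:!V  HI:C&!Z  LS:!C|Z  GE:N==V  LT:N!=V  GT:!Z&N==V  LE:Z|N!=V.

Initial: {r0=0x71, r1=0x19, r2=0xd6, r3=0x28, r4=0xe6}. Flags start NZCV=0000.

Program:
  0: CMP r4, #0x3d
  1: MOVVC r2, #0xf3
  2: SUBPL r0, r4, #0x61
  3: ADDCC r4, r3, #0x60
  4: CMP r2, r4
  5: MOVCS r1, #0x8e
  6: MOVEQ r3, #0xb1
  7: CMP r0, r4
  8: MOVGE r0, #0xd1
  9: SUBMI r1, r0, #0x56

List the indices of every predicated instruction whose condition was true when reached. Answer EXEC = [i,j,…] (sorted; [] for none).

0: ✓ CMP  NZCV=1010
1: ✓ MOVVC  r2←0xf3
2: · SUBPL
3: · ADDCC
4: ✓ CMP  NZCV=0010
5: ✓ MOVCS  r1←0x8e
6: · MOVEQ
7: ✓ CMP  NZCV=1001
8: ✓ MOVGE  r0←0xd1
9: ✓ SUBMI  r1←0x7b

EXEC = [1,5,8,9]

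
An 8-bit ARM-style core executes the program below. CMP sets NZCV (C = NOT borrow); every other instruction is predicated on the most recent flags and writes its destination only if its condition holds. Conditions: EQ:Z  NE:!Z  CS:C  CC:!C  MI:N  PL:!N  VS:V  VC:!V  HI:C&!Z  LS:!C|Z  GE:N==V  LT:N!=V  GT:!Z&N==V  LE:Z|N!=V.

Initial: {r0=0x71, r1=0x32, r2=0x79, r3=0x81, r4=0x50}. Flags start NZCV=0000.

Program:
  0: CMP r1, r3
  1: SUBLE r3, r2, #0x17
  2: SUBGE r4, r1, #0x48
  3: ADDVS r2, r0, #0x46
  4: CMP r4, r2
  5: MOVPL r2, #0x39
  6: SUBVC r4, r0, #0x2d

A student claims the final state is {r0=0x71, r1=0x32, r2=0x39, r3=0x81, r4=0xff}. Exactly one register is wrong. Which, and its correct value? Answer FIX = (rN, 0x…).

[0] flags=1001 → (cmp)
[1] flags=1001 LE?F → skip
[2] flags=1001 GE?T → r4=0xea
[3] flags=1001 VS?T → r2=0xb7
[4] flags=0010 → (cmp)
[5] flags=0010 PL?T → r2=0x39
[6] flags=0010 VC?T → r4=0x44

FIX = (r4, 0x44)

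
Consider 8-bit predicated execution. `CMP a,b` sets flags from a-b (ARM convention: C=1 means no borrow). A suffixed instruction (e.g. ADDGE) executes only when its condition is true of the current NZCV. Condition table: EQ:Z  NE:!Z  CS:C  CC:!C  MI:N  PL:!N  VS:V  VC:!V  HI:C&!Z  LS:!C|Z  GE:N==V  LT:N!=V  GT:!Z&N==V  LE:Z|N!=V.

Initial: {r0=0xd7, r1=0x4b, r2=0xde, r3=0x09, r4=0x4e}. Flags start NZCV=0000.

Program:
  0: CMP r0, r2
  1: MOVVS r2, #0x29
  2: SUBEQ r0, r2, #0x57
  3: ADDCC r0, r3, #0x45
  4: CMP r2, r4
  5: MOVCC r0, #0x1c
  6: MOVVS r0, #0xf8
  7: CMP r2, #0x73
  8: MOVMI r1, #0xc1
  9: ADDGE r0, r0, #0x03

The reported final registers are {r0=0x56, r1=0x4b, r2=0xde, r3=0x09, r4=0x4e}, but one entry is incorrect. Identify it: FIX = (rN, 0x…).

FIX = (r0, 0x4e)

0: ✓ CMP  NZCV=1000
1: · MOVVS
2: · SUBEQ
3: ✓ ADDCC  r0←0x4e
4: ✓ CMP  NZCV=1010
5: · MOVCC
6: · MOVVS
7: ✓ CMP  NZCV=0011
8: · MOVMI
9: · ADDGE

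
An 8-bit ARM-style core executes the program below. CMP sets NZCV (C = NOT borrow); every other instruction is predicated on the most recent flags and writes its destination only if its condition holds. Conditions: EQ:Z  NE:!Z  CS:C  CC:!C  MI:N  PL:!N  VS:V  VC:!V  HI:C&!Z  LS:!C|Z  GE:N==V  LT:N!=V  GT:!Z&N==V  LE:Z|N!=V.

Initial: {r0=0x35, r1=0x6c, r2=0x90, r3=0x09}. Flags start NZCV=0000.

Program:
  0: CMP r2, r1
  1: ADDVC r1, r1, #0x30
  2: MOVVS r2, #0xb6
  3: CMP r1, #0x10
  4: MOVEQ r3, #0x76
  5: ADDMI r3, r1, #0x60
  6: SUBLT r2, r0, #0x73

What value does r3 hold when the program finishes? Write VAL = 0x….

VAL = 0x09

[0] flags=0011 → (cmp)
[1] flags=0011 VC?F → skip
[2] flags=0011 VS?T → r2=0xb6
[3] flags=0010 → (cmp)
[4] flags=0010 EQ?F → skip
[5] flags=0010 MI?F → skip
[6] flags=0010 LT?F → skip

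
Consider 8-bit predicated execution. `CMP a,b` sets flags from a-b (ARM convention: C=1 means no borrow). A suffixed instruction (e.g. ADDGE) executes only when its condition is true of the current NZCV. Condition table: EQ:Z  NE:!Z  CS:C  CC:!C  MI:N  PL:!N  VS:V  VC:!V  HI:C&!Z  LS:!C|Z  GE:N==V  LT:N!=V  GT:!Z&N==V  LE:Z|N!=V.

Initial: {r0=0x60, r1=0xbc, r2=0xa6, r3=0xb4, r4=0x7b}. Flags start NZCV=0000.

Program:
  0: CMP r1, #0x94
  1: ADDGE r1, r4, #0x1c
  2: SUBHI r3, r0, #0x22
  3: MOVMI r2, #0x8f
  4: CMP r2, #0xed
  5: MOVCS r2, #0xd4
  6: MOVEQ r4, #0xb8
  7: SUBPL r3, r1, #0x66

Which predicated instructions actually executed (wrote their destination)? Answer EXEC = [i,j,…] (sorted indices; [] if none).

EXEC = [1,2]

[0] flags=0010 → (cmp)
[1] flags=0010 GE?T → r1=0x97
[2] flags=0010 HI?T → r3=0x3e
[3] flags=0010 MI?F → skip
[4] flags=1000 → (cmp)
[5] flags=1000 CS?F → skip
[6] flags=1000 EQ?F → skip
[7] flags=1000 PL?F → skip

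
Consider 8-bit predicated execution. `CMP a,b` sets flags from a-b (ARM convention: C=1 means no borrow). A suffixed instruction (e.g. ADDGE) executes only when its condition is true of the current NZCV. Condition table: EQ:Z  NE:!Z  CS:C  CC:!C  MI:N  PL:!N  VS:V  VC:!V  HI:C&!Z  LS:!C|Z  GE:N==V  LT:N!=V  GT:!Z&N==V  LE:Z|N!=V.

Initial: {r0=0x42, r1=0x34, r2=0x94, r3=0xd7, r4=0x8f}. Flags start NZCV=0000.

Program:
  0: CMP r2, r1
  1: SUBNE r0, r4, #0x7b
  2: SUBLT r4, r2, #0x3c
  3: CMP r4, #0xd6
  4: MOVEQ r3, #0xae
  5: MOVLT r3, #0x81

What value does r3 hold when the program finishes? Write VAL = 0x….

0: ✓ CMP  NZCV=0011
1: ✓ SUBNE  r0←0x14
2: ✓ SUBLT  r4←0x58
3: ✓ CMP  NZCV=1001
4: · MOVEQ
5: · MOVLT

VAL = 0xd7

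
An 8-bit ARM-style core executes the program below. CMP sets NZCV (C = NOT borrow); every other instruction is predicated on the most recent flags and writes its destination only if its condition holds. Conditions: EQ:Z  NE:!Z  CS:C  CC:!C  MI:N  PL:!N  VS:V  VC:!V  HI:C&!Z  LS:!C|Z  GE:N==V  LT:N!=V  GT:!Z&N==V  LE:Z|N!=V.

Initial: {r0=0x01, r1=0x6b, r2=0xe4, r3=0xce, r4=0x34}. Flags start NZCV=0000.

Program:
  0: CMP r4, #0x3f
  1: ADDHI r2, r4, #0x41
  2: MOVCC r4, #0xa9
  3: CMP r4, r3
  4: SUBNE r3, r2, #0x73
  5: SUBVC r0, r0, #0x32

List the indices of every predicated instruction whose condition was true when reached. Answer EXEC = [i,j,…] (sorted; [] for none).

0: ✓ CMP  NZCV=1000
1: · ADDHI
2: ✓ MOVCC  r4←0xa9
3: ✓ CMP  NZCV=1000
4: ✓ SUBNE  r3←0x71
5: ✓ SUBVC  r0←0xcf

EXEC = [2,4,5]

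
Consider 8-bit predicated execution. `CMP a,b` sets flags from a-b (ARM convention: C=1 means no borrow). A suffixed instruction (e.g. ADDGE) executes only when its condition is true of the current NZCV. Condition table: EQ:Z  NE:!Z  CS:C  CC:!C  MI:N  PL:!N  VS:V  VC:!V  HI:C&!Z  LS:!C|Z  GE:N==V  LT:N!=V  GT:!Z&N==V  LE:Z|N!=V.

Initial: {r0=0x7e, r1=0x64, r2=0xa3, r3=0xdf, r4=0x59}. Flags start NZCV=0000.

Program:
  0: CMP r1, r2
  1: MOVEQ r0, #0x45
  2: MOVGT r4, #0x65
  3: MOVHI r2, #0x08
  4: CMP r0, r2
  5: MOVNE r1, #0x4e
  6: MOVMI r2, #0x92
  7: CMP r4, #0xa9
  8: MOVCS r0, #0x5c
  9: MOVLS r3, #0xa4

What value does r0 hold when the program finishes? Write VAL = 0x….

[0] flags=1001 → (cmp)
[1] flags=1001 EQ?F → skip
[2] flags=1001 GT?T → r4=0x65
[3] flags=1001 HI?F → skip
[4] flags=1001 → (cmp)
[5] flags=1001 NE?T → r1=0x4e
[6] flags=1001 MI?T → r2=0x92
[7] flags=1001 → (cmp)
[8] flags=1001 CS?F → skip
[9] flags=1001 LS?T → r3=0xa4

VAL = 0x7e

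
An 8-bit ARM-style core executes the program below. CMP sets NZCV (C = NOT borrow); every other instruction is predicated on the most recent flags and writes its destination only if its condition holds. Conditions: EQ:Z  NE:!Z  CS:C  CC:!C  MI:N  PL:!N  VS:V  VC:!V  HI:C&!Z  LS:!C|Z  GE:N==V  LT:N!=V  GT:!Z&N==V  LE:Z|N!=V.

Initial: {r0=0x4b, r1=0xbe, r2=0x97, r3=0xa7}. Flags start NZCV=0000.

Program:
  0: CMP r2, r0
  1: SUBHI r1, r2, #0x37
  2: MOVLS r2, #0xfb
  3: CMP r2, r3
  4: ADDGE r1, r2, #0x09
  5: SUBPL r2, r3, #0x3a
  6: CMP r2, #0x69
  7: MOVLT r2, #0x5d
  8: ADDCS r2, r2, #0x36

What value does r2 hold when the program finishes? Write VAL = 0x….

VAL = 0x93

0: ✓ CMP  NZCV=0011
1: ✓ SUBHI  r1←0x60
2: · MOVLS
3: ✓ CMP  NZCV=1000
4: · ADDGE
5: · SUBPL
6: ✓ CMP  NZCV=0011
7: ✓ MOVLT  r2←0x5d
8: ✓ ADDCS  r2←0x93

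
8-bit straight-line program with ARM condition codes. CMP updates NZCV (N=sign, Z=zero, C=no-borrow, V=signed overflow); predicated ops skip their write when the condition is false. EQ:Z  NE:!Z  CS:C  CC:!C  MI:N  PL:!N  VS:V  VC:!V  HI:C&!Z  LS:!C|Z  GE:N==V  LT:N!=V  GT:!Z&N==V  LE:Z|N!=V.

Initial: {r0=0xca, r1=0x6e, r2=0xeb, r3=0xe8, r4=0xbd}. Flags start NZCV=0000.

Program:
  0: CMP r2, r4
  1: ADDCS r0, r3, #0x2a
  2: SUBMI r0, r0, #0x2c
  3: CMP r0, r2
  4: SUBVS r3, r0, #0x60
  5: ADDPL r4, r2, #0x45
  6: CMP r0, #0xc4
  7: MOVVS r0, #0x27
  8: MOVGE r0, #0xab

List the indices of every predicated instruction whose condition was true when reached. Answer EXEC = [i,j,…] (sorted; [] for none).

0: ✓ CMP  NZCV=0010
1: ✓ ADDCS  r0←0x12
2: · SUBMI
3: ✓ CMP  NZCV=0000
4: · SUBVS
5: ✓ ADDPL  r4←0x30
6: ✓ CMP  NZCV=0000
7: · MOVVS
8: ✓ MOVGE  r0←0xab

EXEC = [1,5,8]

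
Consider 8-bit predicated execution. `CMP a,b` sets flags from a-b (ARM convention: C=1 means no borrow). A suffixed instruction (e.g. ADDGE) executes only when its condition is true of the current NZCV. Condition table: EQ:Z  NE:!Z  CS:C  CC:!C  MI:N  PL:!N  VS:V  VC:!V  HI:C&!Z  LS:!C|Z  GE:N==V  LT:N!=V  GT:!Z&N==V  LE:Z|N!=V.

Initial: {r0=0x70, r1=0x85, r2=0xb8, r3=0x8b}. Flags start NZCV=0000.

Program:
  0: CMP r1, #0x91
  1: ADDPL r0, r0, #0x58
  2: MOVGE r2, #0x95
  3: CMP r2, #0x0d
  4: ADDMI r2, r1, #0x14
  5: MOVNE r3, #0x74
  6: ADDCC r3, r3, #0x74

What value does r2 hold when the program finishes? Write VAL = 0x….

0: ✓ CMP  NZCV=1000
1: · ADDPL
2: · MOVGE
3: ✓ CMP  NZCV=1010
4: ✓ ADDMI  r2←0x99
5: ✓ MOVNE  r3←0x74
6: · ADDCC

VAL = 0x99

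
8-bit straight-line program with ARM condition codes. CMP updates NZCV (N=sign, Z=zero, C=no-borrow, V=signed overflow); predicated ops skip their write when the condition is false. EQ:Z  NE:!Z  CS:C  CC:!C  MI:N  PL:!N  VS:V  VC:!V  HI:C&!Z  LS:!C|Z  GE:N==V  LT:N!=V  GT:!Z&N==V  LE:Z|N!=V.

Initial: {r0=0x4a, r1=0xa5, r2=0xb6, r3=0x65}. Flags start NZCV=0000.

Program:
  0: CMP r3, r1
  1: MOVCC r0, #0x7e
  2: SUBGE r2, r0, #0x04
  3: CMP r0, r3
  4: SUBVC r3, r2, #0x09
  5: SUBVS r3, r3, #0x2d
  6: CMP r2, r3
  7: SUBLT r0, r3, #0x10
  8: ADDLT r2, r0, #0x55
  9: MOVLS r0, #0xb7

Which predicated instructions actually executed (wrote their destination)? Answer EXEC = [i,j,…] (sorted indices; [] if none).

EXEC = [1,2,4]

0: ✓ CMP  NZCV=1001
1: ✓ MOVCC  r0←0x7e
2: ✓ SUBGE  r2←0x7a
3: ✓ CMP  NZCV=0010
4: ✓ SUBVC  r3←0x71
5: · SUBVS
6: ✓ CMP  NZCV=0010
7: · SUBLT
8: · ADDLT
9: · MOVLS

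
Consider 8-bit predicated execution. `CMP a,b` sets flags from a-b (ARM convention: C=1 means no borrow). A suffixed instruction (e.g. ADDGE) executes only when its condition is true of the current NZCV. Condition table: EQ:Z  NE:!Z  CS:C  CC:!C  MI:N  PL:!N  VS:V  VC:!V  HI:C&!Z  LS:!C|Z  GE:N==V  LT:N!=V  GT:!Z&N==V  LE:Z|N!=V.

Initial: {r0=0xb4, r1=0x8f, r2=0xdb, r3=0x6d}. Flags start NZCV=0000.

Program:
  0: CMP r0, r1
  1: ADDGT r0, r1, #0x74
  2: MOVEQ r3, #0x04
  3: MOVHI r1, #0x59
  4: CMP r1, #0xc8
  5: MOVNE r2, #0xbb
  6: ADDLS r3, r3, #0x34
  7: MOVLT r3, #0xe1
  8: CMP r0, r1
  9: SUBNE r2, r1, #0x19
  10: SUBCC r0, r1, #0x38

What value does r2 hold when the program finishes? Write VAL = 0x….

VAL = 0x40

0: ✓ CMP  NZCV=0010
1: ✓ ADDGT  r0←0x03
2: · MOVEQ
3: ✓ MOVHI  r1←0x59
4: ✓ CMP  NZCV=1001
5: ✓ MOVNE  r2←0xbb
6: ✓ ADDLS  r3←0xa1
7: · MOVLT
8: ✓ CMP  NZCV=1000
9: ✓ SUBNE  r2←0x40
10: ✓ SUBCC  r0←0x21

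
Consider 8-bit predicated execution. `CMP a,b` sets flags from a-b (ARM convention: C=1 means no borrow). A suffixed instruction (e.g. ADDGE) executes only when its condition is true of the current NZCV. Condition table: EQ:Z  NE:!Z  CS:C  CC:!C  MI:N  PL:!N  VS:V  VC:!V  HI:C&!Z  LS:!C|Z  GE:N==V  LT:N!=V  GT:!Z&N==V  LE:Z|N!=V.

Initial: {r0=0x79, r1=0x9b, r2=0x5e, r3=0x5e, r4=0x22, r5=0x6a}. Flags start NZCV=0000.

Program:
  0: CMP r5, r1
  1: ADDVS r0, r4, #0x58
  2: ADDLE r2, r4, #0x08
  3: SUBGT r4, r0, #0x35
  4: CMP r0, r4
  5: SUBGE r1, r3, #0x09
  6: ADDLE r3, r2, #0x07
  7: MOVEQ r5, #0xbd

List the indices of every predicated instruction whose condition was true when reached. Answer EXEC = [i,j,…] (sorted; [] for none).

[0] flags=1001 → (cmp)
[1] flags=1001 VS?T → r0=0x7a
[2] flags=1001 LE?F → skip
[3] flags=1001 GT?T → r4=0x45
[4] flags=0010 → (cmp)
[5] flags=0010 GE?T → r1=0x55
[6] flags=0010 LE?F → skip
[7] flags=0010 EQ?F → skip

EXEC = [1,3,5]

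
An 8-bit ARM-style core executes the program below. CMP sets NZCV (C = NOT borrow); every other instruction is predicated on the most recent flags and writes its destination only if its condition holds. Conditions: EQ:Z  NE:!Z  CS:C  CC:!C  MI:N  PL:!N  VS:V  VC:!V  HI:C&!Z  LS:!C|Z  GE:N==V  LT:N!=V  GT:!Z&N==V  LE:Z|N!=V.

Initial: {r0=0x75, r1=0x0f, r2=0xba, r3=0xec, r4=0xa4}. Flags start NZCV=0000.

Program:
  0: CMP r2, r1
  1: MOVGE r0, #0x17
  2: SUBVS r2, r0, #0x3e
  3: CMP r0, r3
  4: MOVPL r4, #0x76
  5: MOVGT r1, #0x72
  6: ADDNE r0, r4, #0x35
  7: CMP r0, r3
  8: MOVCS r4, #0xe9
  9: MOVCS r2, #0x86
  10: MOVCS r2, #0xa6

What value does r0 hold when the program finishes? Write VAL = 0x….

VAL = 0xd9

[0] flags=1010 → (cmp)
[1] flags=1010 GE?F → skip
[2] flags=1010 VS?F → skip
[3] flags=1001 → (cmp)
[4] flags=1001 PL?F → skip
[5] flags=1001 GT?T → r1=0x72
[6] flags=1001 NE?T → r0=0xd9
[7] flags=1000 → (cmp)
[8] flags=1000 CS?F → skip
[9] flags=1000 CS?F → skip
[10] flags=1000 CS?F → skip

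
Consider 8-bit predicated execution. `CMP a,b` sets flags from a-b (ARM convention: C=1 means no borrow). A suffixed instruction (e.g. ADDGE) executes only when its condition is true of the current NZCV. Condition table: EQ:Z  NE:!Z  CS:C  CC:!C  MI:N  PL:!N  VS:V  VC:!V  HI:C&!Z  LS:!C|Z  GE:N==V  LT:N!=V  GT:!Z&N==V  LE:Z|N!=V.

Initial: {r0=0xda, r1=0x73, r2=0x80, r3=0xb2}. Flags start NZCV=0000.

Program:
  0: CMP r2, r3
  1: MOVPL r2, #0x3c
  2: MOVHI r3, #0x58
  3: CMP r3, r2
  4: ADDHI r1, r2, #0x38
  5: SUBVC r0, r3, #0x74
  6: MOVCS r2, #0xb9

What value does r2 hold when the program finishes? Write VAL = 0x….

VAL = 0xb9

0: ✓ CMP  NZCV=1000
1: · MOVPL
2: · MOVHI
3: ✓ CMP  NZCV=0010
4: ✓ ADDHI  r1←0xb8
5: ✓ SUBVC  r0←0x3e
6: ✓ MOVCS  r2←0xb9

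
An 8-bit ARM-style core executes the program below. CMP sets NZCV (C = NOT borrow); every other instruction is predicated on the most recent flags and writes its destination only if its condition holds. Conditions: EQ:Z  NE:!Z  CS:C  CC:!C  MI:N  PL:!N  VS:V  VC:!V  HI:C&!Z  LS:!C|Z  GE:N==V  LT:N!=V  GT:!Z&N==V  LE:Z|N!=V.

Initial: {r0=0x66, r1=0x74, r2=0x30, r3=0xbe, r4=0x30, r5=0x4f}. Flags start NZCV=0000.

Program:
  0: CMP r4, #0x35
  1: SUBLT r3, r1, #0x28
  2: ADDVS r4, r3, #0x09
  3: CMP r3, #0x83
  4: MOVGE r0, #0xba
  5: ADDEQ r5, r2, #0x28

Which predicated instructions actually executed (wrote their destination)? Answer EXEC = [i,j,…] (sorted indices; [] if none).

EXEC = [1,4]

[0] flags=1000 → (cmp)
[1] flags=1000 LT?T → r3=0x4c
[2] flags=1000 VS?F → skip
[3] flags=1001 → (cmp)
[4] flags=1001 GE?T → r0=0xba
[5] flags=1001 EQ?F → skip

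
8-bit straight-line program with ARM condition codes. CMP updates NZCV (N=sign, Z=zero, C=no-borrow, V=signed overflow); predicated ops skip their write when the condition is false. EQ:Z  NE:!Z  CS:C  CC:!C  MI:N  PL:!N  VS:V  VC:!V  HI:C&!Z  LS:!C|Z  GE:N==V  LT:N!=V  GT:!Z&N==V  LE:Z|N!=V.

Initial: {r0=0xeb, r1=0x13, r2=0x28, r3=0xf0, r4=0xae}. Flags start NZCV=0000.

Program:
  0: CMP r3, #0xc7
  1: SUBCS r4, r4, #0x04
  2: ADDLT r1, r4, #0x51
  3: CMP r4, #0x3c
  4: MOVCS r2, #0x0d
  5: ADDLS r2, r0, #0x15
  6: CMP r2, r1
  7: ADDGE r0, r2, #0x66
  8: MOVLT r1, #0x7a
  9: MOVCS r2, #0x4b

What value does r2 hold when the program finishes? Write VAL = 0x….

[0] flags=0010 → (cmp)
[1] flags=0010 CS?T → r4=0xaa
[2] flags=0010 LT?F → skip
[3] flags=0011 → (cmp)
[4] flags=0011 CS?T → r2=0x0d
[5] flags=0011 LS?F → skip
[6] flags=1000 → (cmp)
[7] flags=1000 GE?F → skip
[8] flags=1000 LT?T → r1=0x7a
[9] flags=1000 CS?F → skip

VAL = 0x0d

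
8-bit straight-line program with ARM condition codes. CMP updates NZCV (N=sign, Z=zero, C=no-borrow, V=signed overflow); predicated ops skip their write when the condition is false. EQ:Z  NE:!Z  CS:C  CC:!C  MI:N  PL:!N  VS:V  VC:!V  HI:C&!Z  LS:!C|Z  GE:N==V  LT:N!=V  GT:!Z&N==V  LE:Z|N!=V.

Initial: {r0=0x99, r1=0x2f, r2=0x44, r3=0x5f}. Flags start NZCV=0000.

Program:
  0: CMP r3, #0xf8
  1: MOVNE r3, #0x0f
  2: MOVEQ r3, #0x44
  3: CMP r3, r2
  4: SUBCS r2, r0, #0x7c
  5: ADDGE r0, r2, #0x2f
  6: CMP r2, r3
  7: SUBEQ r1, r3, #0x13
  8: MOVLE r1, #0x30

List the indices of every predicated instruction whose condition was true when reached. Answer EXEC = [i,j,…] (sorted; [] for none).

EXEC = [1]

0: ✓ CMP  NZCV=0000
1: ✓ MOVNE  r3←0x0f
2: · MOVEQ
3: ✓ CMP  NZCV=1000
4: · SUBCS
5: · ADDGE
6: ✓ CMP  NZCV=0010
7: · SUBEQ
8: · MOVLE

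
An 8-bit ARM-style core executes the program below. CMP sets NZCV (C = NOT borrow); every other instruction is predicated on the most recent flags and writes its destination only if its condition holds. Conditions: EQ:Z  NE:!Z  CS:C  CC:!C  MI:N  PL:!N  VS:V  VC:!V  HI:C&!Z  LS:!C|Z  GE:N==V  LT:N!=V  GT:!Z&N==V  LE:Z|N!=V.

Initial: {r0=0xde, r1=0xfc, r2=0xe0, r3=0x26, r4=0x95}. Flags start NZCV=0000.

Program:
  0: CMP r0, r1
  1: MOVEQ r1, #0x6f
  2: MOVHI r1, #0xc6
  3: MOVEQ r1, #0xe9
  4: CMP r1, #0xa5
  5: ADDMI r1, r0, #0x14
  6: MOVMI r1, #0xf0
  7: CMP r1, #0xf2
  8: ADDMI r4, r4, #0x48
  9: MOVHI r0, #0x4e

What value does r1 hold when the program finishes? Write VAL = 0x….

VAL = 0xfc

[0] flags=1000 → (cmp)
[1] flags=1000 EQ?F → skip
[2] flags=1000 HI?F → skip
[3] flags=1000 EQ?F → skip
[4] flags=0010 → (cmp)
[5] flags=0010 MI?F → skip
[6] flags=0010 MI?F → skip
[7] flags=0010 → (cmp)
[8] flags=0010 MI?F → skip
[9] flags=0010 HI?T → r0=0x4e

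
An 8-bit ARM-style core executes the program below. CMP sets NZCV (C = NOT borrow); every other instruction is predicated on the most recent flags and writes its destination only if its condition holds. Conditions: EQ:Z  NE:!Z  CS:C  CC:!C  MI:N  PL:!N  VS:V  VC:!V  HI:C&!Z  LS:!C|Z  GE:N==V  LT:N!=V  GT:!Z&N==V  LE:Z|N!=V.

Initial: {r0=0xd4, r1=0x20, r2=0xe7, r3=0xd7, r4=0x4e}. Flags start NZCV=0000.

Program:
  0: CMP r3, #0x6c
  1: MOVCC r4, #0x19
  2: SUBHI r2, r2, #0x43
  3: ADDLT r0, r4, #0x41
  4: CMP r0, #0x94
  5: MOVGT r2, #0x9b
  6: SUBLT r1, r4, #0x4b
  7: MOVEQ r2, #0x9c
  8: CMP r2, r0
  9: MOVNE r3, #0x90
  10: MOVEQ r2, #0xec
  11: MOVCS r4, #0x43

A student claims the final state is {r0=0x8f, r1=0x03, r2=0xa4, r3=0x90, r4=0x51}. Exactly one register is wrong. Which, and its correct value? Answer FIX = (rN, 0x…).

FIX = (r4, 0x43)

0: ✓ CMP  NZCV=0011
1: · MOVCC
2: ✓ SUBHI  r2←0xa4
3: ✓ ADDLT  r0←0x8f
4: ✓ CMP  NZCV=1000
5: · MOVGT
6: ✓ SUBLT  r1←0x03
7: · MOVEQ
8: ✓ CMP  NZCV=0010
9: ✓ MOVNE  r3←0x90
10: · MOVEQ
11: ✓ MOVCS  r4←0x43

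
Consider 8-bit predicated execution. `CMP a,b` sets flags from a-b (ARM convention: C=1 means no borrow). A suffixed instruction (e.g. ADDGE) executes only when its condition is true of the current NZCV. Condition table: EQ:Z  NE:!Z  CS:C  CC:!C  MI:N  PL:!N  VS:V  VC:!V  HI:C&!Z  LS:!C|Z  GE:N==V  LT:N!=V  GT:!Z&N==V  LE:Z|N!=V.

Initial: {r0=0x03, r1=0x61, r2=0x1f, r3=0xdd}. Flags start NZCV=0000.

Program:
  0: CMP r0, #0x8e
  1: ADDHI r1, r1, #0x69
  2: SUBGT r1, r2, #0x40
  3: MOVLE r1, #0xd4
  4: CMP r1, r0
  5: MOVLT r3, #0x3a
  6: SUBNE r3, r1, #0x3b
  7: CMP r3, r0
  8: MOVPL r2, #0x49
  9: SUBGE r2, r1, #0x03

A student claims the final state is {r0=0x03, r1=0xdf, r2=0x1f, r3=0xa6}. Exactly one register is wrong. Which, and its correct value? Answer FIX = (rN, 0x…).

[0] flags=0000 → (cmp)
[1] flags=0000 HI?F → skip
[2] flags=0000 GT?T → r1=0xdf
[3] flags=0000 LE?F → skip
[4] flags=1010 → (cmp)
[5] flags=1010 LT?T → r3=0x3a
[6] flags=1010 NE?T → r3=0xa4
[7] flags=1010 → (cmp)
[8] flags=1010 PL?F → skip
[9] flags=1010 GE?F → skip

FIX = (r3, 0xa4)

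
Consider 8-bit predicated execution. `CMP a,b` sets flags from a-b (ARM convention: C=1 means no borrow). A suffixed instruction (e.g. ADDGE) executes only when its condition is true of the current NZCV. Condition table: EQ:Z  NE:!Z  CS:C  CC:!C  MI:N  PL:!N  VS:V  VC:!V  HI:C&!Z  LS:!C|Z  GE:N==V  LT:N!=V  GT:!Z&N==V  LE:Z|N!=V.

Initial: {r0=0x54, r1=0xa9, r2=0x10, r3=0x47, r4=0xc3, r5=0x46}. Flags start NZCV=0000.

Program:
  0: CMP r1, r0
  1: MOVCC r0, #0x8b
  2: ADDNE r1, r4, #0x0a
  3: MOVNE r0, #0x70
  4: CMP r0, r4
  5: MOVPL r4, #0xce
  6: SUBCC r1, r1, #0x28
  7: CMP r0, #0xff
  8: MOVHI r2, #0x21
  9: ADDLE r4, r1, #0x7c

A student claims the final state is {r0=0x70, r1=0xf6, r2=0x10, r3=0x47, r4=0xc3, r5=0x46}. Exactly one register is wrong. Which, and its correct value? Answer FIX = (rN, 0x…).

FIX = (r1, 0xa5)

[0] flags=0011 → (cmp)
[1] flags=0011 CC?F → skip
[2] flags=0011 NE?T → r1=0xcd
[3] flags=0011 NE?T → r0=0x70
[4] flags=1001 → (cmp)
[5] flags=1001 PL?F → skip
[6] flags=1001 CC?T → r1=0xa5
[7] flags=0000 → (cmp)
[8] flags=0000 HI?F → skip
[9] flags=0000 LE?F → skip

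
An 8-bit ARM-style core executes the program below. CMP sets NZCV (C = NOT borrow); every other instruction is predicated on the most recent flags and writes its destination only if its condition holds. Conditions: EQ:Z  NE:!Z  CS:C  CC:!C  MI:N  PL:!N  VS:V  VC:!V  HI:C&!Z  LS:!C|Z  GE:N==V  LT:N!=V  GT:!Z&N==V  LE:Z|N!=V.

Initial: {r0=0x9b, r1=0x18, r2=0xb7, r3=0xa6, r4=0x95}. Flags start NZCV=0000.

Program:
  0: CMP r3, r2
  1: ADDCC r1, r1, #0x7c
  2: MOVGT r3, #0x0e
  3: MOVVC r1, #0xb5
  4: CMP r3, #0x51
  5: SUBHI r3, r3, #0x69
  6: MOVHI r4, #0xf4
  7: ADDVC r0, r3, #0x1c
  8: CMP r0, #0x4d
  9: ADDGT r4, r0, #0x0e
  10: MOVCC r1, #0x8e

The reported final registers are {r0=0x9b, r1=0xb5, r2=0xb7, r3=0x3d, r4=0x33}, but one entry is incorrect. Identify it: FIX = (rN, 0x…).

[0] flags=1000 → (cmp)
[1] flags=1000 CC?T → r1=0x94
[2] flags=1000 GT?F → skip
[3] flags=1000 VC?T → r1=0xb5
[4] flags=0011 → (cmp)
[5] flags=0011 HI?T → r3=0x3d
[6] flags=0011 HI?T → r4=0xf4
[7] flags=0011 VC?F → skip
[8] flags=0011 → (cmp)
[9] flags=0011 GT?F → skip
[10] flags=0011 CC?F → skip

FIX = (r4, 0xf4)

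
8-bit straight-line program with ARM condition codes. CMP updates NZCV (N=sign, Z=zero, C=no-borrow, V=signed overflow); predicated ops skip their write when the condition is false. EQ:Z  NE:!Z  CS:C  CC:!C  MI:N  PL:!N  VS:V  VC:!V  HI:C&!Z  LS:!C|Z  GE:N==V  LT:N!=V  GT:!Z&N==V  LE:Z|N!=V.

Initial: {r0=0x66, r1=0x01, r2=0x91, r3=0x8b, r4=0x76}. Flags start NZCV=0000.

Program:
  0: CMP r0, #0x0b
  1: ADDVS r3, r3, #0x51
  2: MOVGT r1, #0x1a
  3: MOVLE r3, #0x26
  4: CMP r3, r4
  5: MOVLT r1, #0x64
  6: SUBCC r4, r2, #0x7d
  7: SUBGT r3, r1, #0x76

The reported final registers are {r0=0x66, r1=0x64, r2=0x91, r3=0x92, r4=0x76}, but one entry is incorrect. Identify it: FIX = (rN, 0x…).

[0] flags=0010 → (cmp)
[1] flags=0010 VS?F → skip
[2] flags=0010 GT?T → r1=0x1a
[3] flags=0010 LE?F → skip
[4] flags=0011 → (cmp)
[5] flags=0011 LT?T → r1=0x64
[6] flags=0011 CC?F → skip
[7] flags=0011 GT?F → skip

FIX = (r3, 0x8b)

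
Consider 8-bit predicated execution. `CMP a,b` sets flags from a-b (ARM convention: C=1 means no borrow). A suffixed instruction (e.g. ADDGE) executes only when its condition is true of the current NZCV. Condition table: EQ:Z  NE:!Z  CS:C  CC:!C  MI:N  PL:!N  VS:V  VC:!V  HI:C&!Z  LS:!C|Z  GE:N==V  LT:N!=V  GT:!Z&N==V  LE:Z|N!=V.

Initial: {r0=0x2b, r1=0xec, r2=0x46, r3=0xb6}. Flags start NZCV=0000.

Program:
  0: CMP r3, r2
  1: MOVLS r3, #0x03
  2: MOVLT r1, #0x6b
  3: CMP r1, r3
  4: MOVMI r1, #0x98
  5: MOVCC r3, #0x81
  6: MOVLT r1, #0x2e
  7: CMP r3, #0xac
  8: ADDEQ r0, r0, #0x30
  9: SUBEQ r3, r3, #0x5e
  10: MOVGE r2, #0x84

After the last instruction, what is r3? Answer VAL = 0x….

VAL = 0x81

0: ✓ CMP  NZCV=0011
1: · MOVLS
2: ✓ MOVLT  r1←0x6b
3: ✓ CMP  NZCV=1001
4: ✓ MOVMI  r1←0x98
5: ✓ MOVCC  r3←0x81
6: · MOVLT
7: ✓ CMP  NZCV=1000
8: · ADDEQ
9: · SUBEQ
10: · MOVGE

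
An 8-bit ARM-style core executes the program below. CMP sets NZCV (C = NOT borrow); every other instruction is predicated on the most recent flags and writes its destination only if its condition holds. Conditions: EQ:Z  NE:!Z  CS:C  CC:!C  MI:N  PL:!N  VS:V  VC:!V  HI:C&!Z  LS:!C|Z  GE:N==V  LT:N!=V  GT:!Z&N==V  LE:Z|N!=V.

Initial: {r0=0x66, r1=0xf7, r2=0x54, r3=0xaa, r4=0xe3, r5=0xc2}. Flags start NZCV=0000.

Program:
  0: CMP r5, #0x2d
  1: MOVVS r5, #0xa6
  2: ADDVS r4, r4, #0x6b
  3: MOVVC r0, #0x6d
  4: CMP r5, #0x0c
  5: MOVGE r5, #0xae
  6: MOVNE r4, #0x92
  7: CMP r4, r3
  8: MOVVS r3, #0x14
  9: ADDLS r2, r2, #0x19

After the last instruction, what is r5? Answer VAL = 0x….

VAL = 0xc2

[0] flags=1010 → (cmp)
[1] flags=1010 VS?F → skip
[2] flags=1010 VS?F → skip
[3] flags=1010 VC?T → r0=0x6d
[4] flags=1010 → (cmp)
[5] flags=1010 GE?F → skip
[6] flags=1010 NE?T → r4=0x92
[7] flags=1000 → (cmp)
[8] flags=1000 VS?F → skip
[9] flags=1000 LS?T → r2=0x6d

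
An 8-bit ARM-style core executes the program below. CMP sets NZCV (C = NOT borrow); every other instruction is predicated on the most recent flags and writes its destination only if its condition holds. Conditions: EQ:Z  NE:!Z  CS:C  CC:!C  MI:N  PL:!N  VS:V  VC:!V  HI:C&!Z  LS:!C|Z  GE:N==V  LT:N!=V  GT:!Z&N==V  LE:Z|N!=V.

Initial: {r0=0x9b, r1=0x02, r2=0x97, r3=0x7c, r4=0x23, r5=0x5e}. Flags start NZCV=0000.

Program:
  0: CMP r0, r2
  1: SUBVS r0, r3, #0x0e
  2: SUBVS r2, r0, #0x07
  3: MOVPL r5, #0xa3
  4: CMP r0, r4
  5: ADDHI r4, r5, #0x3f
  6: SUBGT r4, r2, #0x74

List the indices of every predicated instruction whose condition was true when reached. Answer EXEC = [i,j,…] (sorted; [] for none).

[0] flags=0010 → (cmp)
[1] flags=0010 VS?F → skip
[2] flags=0010 VS?F → skip
[3] flags=0010 PL?T → r5=0xa3
[4] flags=0011 → (cmp)
[5] flags=0011 HI?T → r4=0xe2
[6] flags=0011 GT?F → skip

EXEC = [3,5]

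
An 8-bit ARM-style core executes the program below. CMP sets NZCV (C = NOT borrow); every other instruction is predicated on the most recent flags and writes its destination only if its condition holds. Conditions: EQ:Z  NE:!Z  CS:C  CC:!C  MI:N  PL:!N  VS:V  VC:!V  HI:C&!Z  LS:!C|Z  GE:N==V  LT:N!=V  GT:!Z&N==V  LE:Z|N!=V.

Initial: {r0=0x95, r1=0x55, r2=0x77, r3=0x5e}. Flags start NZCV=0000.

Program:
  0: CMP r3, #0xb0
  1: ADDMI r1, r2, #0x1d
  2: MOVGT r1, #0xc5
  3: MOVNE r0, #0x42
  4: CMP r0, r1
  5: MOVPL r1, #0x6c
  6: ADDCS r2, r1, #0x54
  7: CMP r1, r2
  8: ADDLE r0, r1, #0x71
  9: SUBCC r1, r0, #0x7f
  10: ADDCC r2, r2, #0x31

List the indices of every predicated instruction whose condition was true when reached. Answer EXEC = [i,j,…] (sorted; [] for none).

EXEC = [1,2,3,5,8,9,10]

0: ✓ CMP  NZCV=1001
1: ✓ ADDMI  r1←0x94
2: ✓ MOVGT  r1←0xc5
3: ✓ MOVNE  r0←0x42
4: ✓ CMP  NZCV=0000
5: ✓ MOVPL  r1←0x6c
6: · ADDCS
7: ✓ CMP  NZCV=1000
8: ✓ ADDLE  r0←0xdd
9: ✓ SUBCC  r1←0x5e
10: ✓ ADDCC  r2←0xa8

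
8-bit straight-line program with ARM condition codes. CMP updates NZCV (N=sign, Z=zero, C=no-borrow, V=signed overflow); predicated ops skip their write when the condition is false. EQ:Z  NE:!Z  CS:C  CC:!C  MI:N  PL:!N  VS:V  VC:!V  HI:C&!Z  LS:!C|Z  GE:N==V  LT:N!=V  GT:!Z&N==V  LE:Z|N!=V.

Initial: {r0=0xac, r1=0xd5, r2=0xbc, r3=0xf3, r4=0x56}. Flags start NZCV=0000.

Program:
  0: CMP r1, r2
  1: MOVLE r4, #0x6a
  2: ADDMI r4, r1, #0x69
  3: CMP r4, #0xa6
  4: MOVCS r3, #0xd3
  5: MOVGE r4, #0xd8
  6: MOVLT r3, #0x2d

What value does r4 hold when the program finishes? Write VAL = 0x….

0: ✓ CMP  NZCV=0010
1: · MOVLE
2: · ADDMI
3: ✓ CMP  NZCV=1001
4: · MOVCS
5: ✓ MOVGE  r4←0xd8
6: · MOVLT

VAL = 0xd8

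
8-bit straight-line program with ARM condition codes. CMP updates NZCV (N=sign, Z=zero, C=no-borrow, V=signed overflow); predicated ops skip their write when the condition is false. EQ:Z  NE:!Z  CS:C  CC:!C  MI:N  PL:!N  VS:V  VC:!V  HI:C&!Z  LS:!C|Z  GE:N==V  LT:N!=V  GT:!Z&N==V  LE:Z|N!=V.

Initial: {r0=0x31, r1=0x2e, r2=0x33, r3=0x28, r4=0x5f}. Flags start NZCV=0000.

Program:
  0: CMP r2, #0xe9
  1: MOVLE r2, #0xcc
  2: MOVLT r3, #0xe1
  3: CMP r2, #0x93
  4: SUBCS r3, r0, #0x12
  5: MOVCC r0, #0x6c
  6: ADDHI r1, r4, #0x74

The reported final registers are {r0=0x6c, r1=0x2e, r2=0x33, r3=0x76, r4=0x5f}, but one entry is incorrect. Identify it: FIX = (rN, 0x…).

FIX = (r3, 0x28)

0: ✓ CMP  NZCV=0000
1: · MOVLE
2: · MOVLT
3: ✓ CMP  NZCV=1001
4: · SUBCS
5: ✓ MOVCC  r0←0x6c
6: · ADDHI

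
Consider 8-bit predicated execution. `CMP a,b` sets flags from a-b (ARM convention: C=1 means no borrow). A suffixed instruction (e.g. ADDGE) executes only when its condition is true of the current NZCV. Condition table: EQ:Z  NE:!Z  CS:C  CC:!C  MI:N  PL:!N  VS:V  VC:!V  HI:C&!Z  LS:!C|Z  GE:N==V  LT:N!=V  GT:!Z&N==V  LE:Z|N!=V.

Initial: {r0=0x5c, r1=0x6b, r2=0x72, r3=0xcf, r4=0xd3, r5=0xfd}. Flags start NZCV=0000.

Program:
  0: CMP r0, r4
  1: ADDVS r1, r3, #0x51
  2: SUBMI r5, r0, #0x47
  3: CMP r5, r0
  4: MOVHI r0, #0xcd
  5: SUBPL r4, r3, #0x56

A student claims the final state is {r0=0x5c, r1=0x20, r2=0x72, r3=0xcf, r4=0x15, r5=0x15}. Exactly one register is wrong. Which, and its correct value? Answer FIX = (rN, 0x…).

FIX = (r4, 0xd3)

0: ✓ CMP  NZCV=1001
1: ✓ ADDVS  r1←0x20
2: ✓ SUBMI  r5←0x15
3: ✓ CMP  NZCV=1000
4: · MOVHI
5: · SUBPL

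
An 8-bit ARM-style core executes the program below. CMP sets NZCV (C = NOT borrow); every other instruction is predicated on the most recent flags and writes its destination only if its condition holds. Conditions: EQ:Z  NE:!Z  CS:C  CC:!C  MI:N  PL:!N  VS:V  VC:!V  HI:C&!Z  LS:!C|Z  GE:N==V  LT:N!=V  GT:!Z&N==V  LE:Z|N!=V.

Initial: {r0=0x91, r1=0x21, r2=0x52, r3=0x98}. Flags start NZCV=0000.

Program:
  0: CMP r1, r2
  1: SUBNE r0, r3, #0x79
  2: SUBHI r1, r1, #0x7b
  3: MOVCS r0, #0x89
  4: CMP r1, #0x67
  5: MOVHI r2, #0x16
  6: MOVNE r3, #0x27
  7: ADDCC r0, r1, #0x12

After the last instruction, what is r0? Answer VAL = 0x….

VAL = 0x33

[0] flags=1000 → (cmp)
[1] flags=1000 NE?T → r0=0x1f
[2] flags=1000 HI?F → skip
[3] flags=1000 CS?F → skip
[4] flags=1000 → (cmp)
[5] flags=1000 HI?F → skip
[6] flags=1000 NE?T → r3=0x27
[7] flags=1000 CC?T → r0=0x33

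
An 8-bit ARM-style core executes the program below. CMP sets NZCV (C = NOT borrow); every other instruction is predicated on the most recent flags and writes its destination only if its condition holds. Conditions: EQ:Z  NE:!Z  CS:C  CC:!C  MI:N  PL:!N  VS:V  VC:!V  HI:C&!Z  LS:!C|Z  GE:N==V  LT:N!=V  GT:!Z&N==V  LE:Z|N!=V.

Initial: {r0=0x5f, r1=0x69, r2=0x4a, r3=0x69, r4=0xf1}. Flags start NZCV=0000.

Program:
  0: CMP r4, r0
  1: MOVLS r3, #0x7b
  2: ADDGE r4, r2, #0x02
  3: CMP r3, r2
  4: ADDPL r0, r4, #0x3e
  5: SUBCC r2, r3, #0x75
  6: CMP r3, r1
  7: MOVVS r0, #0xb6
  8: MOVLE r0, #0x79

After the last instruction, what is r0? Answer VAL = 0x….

[0] flags=1010 → (cmp)
[1] flags=1010 LS?F → skip
[2] flags=1010 GE?F → skip
[3] flags=0010 → (cmp)
[4] flags=0010 PL?T → r0=0x2f
[5] flags=0010 CC?F → skip
[6] flags=0110 → (cmp)
[7] flags=0110 VS?F → skip
[8] flags=0110 LE?T → r0=0x79

VAL = 0x79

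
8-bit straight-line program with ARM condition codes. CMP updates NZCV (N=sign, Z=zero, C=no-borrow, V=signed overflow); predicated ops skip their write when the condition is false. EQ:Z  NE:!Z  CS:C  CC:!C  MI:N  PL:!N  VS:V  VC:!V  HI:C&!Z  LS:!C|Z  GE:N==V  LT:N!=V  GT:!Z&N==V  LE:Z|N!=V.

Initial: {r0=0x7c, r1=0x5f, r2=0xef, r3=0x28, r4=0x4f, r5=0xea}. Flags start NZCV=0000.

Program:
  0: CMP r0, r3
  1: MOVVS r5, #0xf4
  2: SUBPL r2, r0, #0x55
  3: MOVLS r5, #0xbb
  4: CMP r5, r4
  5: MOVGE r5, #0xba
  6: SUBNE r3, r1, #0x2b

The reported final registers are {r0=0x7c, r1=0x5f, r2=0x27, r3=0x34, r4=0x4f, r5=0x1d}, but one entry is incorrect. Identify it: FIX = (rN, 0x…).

[0] flags=0010 → (cmp)
[1] flags=0010 VS?F → skip
[2] flags=0010 PL?T → r2=0x27
[3] flags=0010 LS?F → skip
[4] flags=1010 → (cmp)
[5] flags=1010 GE?F → skip
[6] flags=1010 NE?T → r3=0x34

FIX = (r5, 0xea)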